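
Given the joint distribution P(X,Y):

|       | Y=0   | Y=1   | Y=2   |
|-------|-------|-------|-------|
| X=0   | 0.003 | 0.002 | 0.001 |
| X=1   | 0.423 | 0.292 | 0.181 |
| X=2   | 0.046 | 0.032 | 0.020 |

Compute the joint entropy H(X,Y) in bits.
2.0191 bits

H(X,Y) = -Σ_{x,y} P(x,y) log₂ P(x,y). Per-cell terms -P(x,y)·log₂P(x,y):
  X=0: 0.0251, 0.0179, 0.0100
  X=1: 0.5251, 0.5186, 0.4463
  X=2: 0.2043, 0.1589, 0.1129
Sum of the 9 terms: H(X,Y) = 2.0191 bits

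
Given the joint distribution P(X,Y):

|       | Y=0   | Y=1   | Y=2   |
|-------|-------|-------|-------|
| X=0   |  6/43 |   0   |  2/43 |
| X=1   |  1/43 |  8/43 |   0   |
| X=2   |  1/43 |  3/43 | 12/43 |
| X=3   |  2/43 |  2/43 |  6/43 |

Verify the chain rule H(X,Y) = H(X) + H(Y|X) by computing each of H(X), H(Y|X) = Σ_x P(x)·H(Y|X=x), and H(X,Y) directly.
H(X) = 1.9437 bits, H(Y|X) = 0.9524 bits, H(X,Y) = 2.8962 bits

Marginal of X (row sums):
  P(X=0) = 6/43 + 0 + 2/43 = 8/43
  P(X=1) = 1/43 + 8/43 + 0 = 9/43
  P(X=2) = 1/43 + 3/43 + 12/43 = 16/43
  P(X=3) = 2/43 + 2/43 + 6/43 = 10/43
H(X) = -[(8/43)·log₂(8/43) + (9/43)·log₂(9/43) + (16/43)·log₂(16/43) + (10/43)·log₂(10/43)]
  = 0.45140 + 0.47226 + 0.53070 + 0.48938 = 1.9437 bits

H(Y|X) = Σ_x P(x)·H(Y|X=x):
  X=0: P(X=0) = 8/43, P(Y|X=0) = (3/4, 0, 1/4) → H(Y|X=0) = 0.81128
  X=1: P(X=1) = 9/43, P(Y|X=1) = (1/9, 8/9, 0) → H(Y|X=1) = 0.50326
  X=2: P(X=2) = 16/43, P(Y|X=2) = (1/16, 3/16, 3/4) → H(Y|X=2) = 1.01410
  X=3: P(X=3) = 10/43, P(Y|X=3) = (1/5, 1/5, 3/5) → H(Y|X=3) = 1.37095
H(Y|X) = (8/43)·0.81128 + (9/43)·0.50326 + (16/43)·1.01410 + (10/43)·1.37095 = 0.9524 bits

H(X,Y) = -Σ_{x,y} P(x,y) log₂ P(x,y). Per-cell terms -P(x,y)·log₂P(x,y):
  X=0: 0.39646, 0.00000, 0.20587
  X=1: 0.12619, 0.45140, 0.00000
  X=2: 0.12619, 0.26800, 0.51385
  X=3: 0.20587, 0.20587, 0.39646
  (cells with P = 0 contribute 0)
Sum of the 12 terms: H(X,Y) = 2.8962 bits

Chain rule check:
  H(X) + H(Y|X) = 1.9437 + 0.9524 = 2.8961 bits
  H(X,Y) = 2.8962 bits
✓ Chain rule verified (Δ = 0.0001 is 4-dp rounding noise: each of the three values was rounded independently).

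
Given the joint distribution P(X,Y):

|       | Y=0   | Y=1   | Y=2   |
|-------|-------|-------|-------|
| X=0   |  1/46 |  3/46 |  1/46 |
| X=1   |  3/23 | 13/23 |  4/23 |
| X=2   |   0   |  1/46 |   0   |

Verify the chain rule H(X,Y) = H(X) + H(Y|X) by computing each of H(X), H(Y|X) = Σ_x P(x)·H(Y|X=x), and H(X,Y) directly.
H(X) = 0.6434 bits, H(Y|X) = 1.2611 bits, H(X,Y) = 1.9045 bits

Marginal of X (row sums):
  P(X=0) = 1/46 + 3/46 + 1/46 = 5/46
  P(X=1) = 3/23 + 13/23 + 4/23 = 20/23
  P(X=2) = 0 + 1/46 + 0 = 1/46
H(X) = -[(5/46)·log₂(5/46) + (20/23)·log₂(20/23) + (1/46)·log₂(1/46)]
  = 0.34800 + 0.17533 + 0.12008 = 0.6434 bits

H(Y|X) = Σ_x P(x)·H(Y|X=x):
  X=0: P(X=0) = 5/46, P(Y|X=0) = (1/5, 3/5, 1/5) → H(Y|X=0) = 1.37095
  X=1: P(X=1) = 20/23, P(Y|X=1) = (3/20, 13/20, 1/5) → H(Y|X=1) = 1.27890
  X=2: P(X=2) = 1/46, P(Y|X=2) = (0, 1, 0) → H(Y|X=2) = 0.00000
H(Y|X) = (5/46)·1.37095 + (20/23)·1.27890 + (1/46)·0.00000 = 1.2611 bits

H(X,Y) = -Σ_{x,y} P(x,y) log₂ P(x,y). Per-cell terms -P(x,y)·log₂P(x,y):
  X=0: 0.12008, 0.25687, 0.12008
  X=1: 0.38330, 0.46524, 0.43888
  X=2: 0.00000, 0.12008, 0.00000
  (cells with P = 0 contribute 0)
Sum of the 9 terms: H(X,Y) = 1.9045 bits

Chain rule check:
  H(X) + H(Y|X) = 0.6434 + 1.2611 = 1.9045 bits
  H(X,Y) = 1.9045 bits
✓ Chain rule verified.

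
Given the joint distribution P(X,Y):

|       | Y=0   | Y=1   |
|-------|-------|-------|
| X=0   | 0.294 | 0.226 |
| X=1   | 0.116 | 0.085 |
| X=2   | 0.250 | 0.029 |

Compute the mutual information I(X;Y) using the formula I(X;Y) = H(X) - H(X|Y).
0.0794 bits

I(X;Y) = H(X) - H(X|Y)

Marginal of X (row sums):
  P(X=0) = 0.294 + 0.226 = 0.520
  P(X=1) = 0.116 + 0.085 = 0.201
  P(X=2) = 0.250 + 0.029 = 0.279
H(X) = -[0.520·log₂(0.520) + 0.201·log₂(0.201) + 0.279·log₂(0.279)]
  = 0.49058 + 0.46526 + 0.51382 = 1.46966 bits

Marginal of Y (column sums):
  P(Y=0) = 0.294 + 0.116 + 0.250 = 0.660
  P(Y=1) = 0.226 + 0.085 + 0.029 = 0.340
H(X|Y) = Σ_y P(y)·H(X|Y=y):
  Y=0: P(Y=0) = 0.660, P(X|Y=0) = (49/110, 29/165, 25/66) → H(X|Y=0) = 1.49106
  Y=1: P(Y=1) = 0.340, P(X|Y=1) = (113/170, 1/4, 29/340) → H(X|Y=1) = 1.19457
H(X|Y) = 0.660·1.49106 + 0.340·1.19457 = 1.39025 bits

I(X;Y) = H(X) - H(X|Y) = 1.46966 - 1.39025 = 0.0794 bits

Cross-check via I(X;Y) = H(X) + H(Y) - H(X,Y): computing H(Y) from the column sums and H(X,Y) from the 6 cells in the same way gives H(Y) = 0.92482 bits and H(X,Y) = 2.31507 bits, so
I(X;Y) = 1.46966 + 0.92482 - 2.31507 = 0.0794 bits ✓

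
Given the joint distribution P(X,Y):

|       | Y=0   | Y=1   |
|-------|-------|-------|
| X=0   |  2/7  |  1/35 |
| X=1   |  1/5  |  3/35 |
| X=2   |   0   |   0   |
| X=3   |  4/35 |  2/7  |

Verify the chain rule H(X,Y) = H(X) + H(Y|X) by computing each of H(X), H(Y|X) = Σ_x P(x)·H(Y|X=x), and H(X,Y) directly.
H(X) = 1.5700 bits, H(Y|X) = 0.7352 bits, H(X,Y) = 2.3051 bits

Marginal of X (row sums):
  P(X=0) = 2/7 + 1/35 = 11/35
  P(X=1) = 1/5 + 3/35 = 2/7
  P(X=2) = 0 + 0 = 0
  P(X=3) = 4/35 + 2/7 = 2/5
H(X) = -[(11/35)·log₂(11/35) + (2/7)·log₂(2/7) + (2/5)·log₂(2/5)]   (outcomes with P = 0 contribute 0)
  = 0.524810 + 0.516387 + 0.528771 = 1.5700 bits

H(Y|X) = Σ_x P(x)·H(Y|X=x):
  X=0: P(X=0) = 11/35, P(Y|X=0) = (10/11, 1/11) → H(Y|X=0) = 0.439497
  X=1: P(X=1) = 2/7, P(Y|X=1) = (7/10, 3/10) → H(Y|X=1) = 0.881291
  X=2: P(X=2) = 0 → contributes 0
  X=3: P(X=3) = 2/5, P(Y|X=3) = (2/7, 5/7) → H(Y|X=3) = 0.863121
H(Y|X) = (11/35)·0.439497 + (2/7)·0.881291 + (2/5)·0.863121 = 0.7352 bits

H(X,Y) = -Σ_{x,y} P(x,y) log₂ P(x,y). Per-cell terms -P(x,y)·log₂P(x,y):
  X=0: 0.516387, 0.146551
  X=1: 0.464386, 0.303799
  X=2: 0.000000, 0.000000
  X=3: 0.357632, 0.516387
  (cells with P = 0 contribute 0)
Sum of the 8 terms: H(X,Y) = 2.3051 bits

Chain rule check:
  H(X) + H(Y|X) = 1.5700 + 0.7352 = 2.3052 bits
  H(X,Y) = 2.3051 bits
✓ Chain rule verified (Δ = 0.0001 is 4-dp rounding noise: each of the three values was rounded independently).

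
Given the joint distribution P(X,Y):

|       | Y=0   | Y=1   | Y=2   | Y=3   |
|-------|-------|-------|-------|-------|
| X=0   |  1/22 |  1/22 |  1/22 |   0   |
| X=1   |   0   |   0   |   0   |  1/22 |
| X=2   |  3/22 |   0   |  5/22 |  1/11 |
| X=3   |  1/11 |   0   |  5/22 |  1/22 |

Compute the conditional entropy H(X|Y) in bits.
1.3450 bits

H(X|Y) = H(X,Y) - H(Y)

H(X,Y) = -Σ_{x,y} P(x,y) log₂ P(x,y). Per-cell terms -P(x,y)·log₂P(x,y):
  X=0: 0.2027, 0.2027, 0.2027, 0.0000
  X=1: 0.0000, 0.0000, 0.0000, 0.2027
  X=2: 0.3920, 0.0000, 0.4858, 0.3145
  X=3: 0.3145, 0.0000, 0.4858, 0.2027
  (cells with P = 0 contribute 0)
Sum of the 16 terms: H(X,Y) = 3.0061 bits

Marginal of Y (column sums):
  P(Y=0) = 1/22 + 0 + 3/22 + 1/11 = 3/11
  P(Y=1) = 1/22 + 0 + 0 + 0 = 1/22
  P(Y=2) = 1/22 + 0 + 5/22 + 5/22 = 1/2
  P(Y=3) = 0 + 1/22 + 1/11 + 1/22 = 2/11
H(Y) = -[(3/11)·log₂(3/11) + (1/22)·log₂(1/22) + (1/2)·log₂(1/2) + (2/11)·log₂(2/11)]
  = 0.5112 + 0.2027 + 0.5000 + 0.4472 = 1.6611 bits

H(X|Y) = H(X,Y) - H(Y) = 3.0061 - 1.6611 = 1.3450 bits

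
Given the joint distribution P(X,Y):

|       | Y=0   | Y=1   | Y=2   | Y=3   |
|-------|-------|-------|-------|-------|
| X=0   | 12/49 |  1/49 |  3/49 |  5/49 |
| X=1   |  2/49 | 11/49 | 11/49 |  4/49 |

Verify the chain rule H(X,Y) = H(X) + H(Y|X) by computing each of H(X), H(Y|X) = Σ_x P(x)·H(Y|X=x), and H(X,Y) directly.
H(X) = 0.9852 bits, H(Y|X) = 1.6603 bits, H(X,Y) = 2.6455 bits

Marginal of X (row sums):
  P(X=0) = 12/49 + 1/49 + 3/49 + 5/49 = 3/7
  P(X=1) = 2/49 + 11/49 + 11/49 + 4/49 = 4/7
H(X) = -[(3/7)·log₂(3/7) + (4/7)·log₂(4/7)]
  = 0.5239 + 0.4613 = 0.9852 bits

H(Y|X) = Σ_x P(x)·H(Y|X=x):
  X=0: P(X=0) = 3/7, P(Y|X=0) = (4/7, 1/21, 1/7, 5/21) → H(Y|X=0) = 1.5645
  X=1: P(X=1) = 4/7, P(Y|X=1) = (1/14, 11/28, 11/28, 1/7) → H(Y|X=1) = 1.7321
H(Y|X) = (3/7)·1.5645 + (4/7)·1.7321 = 1.6603 bits

H(X,Y) = -Σ_{x,y} P(x,y) log₂ P(x,y). Per-cell terms -P(x,y)·log₂P(x,y):
  X=0: 0.4971, 0.1146, 0.2467, 0.3360
  X=1: 0.1884, 0.4838, 0.4838, 0.2951
Sum of the 8 terms: H(X,Y) = 2.6455 bits

Chain rule check:
  H(X) + H(Y|X) = 0.9852 + 1.6603 = 2.6455 bits
  H(X,Y) = 2.6455 bits
✓ Chain rule verified.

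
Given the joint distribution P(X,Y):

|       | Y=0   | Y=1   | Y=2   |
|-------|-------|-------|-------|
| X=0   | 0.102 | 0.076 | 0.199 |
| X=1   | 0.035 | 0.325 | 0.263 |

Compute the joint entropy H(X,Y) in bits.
2.2850 bits

H(X,Y) = -Σ_{x,y} P(x,y) log₂ P(x,y). Per-cell terms -P(x,y)·log₂P(x,y):
  X=0: 0.33592, 0.28256, 0.46350
  X=1: 0.16928, 0.52698, 0.50677
Sum of the 6 terms: H(X,Y) = 2.2850 bits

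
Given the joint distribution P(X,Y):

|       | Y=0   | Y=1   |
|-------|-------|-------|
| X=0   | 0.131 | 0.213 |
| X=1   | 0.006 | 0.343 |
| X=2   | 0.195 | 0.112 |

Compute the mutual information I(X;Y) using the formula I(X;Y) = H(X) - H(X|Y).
0.2528 bits

I(X;Y) = H(X) - H(X|Y)

Marginal of X (row sums):
  P(X=0) = 0.131 + 0.213 = 0.344
  P(X=1) = 0.006 + 0.343 = 0.349
  P(X=2) = 0.195 + 0.112 = 0.307
H(X) = -[0.344·log₂(0.344) + 0.349·log₂(0.349) + 0.307·log₂(0.307)]
  = 0.5295947 + 0.5300267 + 0.5230327 = 1.582654 bits

Marginal of Y (column sums):
  P(Y=0) = 0.131 + 0.006 + 0.195 = 0.332
  P(Y=1) = 0.213 + 0.343 + 0.112 = 0.668
H(X|Y) = Σ_y P(y)·H(X|Y=y):
  Y=0: P(Y=0) = 0.332, P(X|Y=0) = (131/332, 3/166, 195/332) → H(X|Y=0) = 1.0849262
  Y=1: P(Y=1) = 0.668, P(X|Y=1) = (213/668, 343/668, 28/167) → H(X|Y=1) = 1.4515409
H(X|Y) = 0.332·1.0849262 + 0.668·1.4515409 = 1.329825 bits

I(X;Y) = H(X) - H(X|Y) = 1.582654 - 1.329825 = 0.2528 bits

Cross-check via I(X;Y) = H(X) + H(Y) - H(X,Y): computing H(Y) from the column sums and H(X,Y) from the 6 cells in the same way gives H(Y) = 0.916957 bits and H(X,Y) = 2.246782 bits, so
I(X;Y) = 1.582654 + 0.916957 - 2.246782 = 0.2528 bits ✓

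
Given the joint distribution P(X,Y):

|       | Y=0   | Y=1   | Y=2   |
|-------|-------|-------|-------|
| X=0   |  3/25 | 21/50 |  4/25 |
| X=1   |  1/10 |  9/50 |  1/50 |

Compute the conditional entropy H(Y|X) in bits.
1.3248 bits

H(Y|X) = H(X,Y) - H(X)

H(X,Y) = -Σ_{x,y} P(x,y) log₂ P(x,y). Per-cell terms -P(x,y)·log₂P(x,y):
  X=0: 0.3671, 0.5256, 0.4230
  X=1: 0.3322, 0.4453, 0.1129
Sum of the 6 terms: H(X,Y) = 2.2061 bits

Marginal of X (row sums):
  P(X=0) = 3/25 + 21/50 + 4/25 = 7/10
  P(X=1) = 1/10 + 9/50 + 1/50 = 3/10
H(X) = -[(7/10)·log₂(7/10) + (3/10)·log₂(3/10)]
  = 0.3602 + 0.5211 = 0.8813 bits

H(Y|X) = H(X,Y) - H(X) = 2.2061 - 0.8813 = 1.3248 bits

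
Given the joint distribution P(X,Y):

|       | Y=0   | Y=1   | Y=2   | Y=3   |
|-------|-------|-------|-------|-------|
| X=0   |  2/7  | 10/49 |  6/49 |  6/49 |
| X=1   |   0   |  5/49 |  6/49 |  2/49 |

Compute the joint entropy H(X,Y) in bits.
2.6216 bits

H(X,Y) = -Σ_{x,y} P(x,y) log₂ P(x,y). Per-cell terms -P(x,y)·log₂P(x,y):
  X=0: 0.51639, 0.46791, 0.37099, 0.37099
  X=1: 0.00000, 0.33600, 0.37099, 0.18836
  (cells with P = 0 contribute 0)
Sum of the 8 terms: H(X,Y) = 2.6216 bits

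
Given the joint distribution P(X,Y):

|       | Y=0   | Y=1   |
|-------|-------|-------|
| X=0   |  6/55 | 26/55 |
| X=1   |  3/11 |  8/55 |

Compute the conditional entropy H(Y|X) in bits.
0.7949 bits

H(Y|X) = H(X,Y) - H(X)

H(X,Y) = -Σ_{x,y} P(x,y) log₂ P(x,y). Per-cell terms -P(x,y)·log₂P(x,y):
  X=0: 0.3487, 0.5110
  X=1: 0.5112, 0.4046
Sum of the 4 terms: H(X,Y) = 1.7755 bits

Marginal of X (row sums):
  P(X=0) = 6/55 + 26/55 = 32/55
  P(X=1) = 3/11 + 8/55 = 23/55
H(X) = -[(32/55)·log₂(32/55) + (23/55)·log₂(23/55)]
  = 0.4546 + 0.5260 = 0.9806 bits

H(Y|X) = H(X,Y) - H(X) = 1.7755 - 0.9806 = 0.7949 bits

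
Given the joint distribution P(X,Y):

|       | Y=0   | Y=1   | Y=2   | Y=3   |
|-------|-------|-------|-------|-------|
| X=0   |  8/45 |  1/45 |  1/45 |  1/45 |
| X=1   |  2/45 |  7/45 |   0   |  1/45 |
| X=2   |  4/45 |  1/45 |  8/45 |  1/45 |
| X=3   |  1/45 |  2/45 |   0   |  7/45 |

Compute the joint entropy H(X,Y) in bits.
3.2851 bits

H(X,Y) = -Σ_{x,y} P(x,y) log₂ P(x,y). Per-cell terms -P(x,y)·log₂P(x,y):
  X=0: 0.44300, 0.12204, 0.12204, 0.12204
  X=1: 0.19964, 0.41759, 0.00000, 0.12204
  X=2: 0.31039, 0.12204, 0.44300, 0.12204
  X=3: 0.12204, 0.19964, 0.00000, 0.41759
  (cells with P = 0 contribute 0)
Sum of the 16 terms: H(X,Y) = 3.2851 bits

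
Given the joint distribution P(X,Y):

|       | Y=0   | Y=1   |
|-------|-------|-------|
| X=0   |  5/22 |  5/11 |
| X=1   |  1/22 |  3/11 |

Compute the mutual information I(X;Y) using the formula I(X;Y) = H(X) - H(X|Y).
0.0310 bits

I(X;Y) = H(X) - H(X|Y)

Marginal of X (row sums):
  P(X=0) = 5/22 + 5/11 = 15/22
  P(X=1) = 1/22 + 3/11 = 7/22
H(X) = -[(15/22)·log₂(15/22) + (7/22)·log₂(7/22)]
  = 0.3767 + 0.5257 = 0.9024 bits

Marginal of Y (column sums):
  P(Y=0) = 5/22 + 1/22 = 3/11
  P(Y=1) = 5/11 + 3/11 = 8/11
H(X|Y) = Σ_y P(y)·H(X|Y=y):
  Y=0: P(Y=0) = 3/11, P(X|Y=0) = (5/6, 1/6) → H(X|Y=0) = 0.6500
  Y=1: P(Y=1) = 8/11, P(X|Y=1) = (5/8, 3/8) → H(X|Y=1) = 0.9544
H(X|Y) = (3/11)·0.6500 + (8/11)·0.9544 = 0.8714 bits

I(X;Y) = H(X) - H(X|Y) = 0.9024 - 0.8714 = 0.0310 bits

Cross-check via I(X;Y) = H(X) + H(Y) - H(X,Y): computing H(Y) from the column sums and H(X,Y) from the 4 cells in the same way gives H(Y) = 0.8454 bits and H(X,Y) = 1.7168 bits, so
I(X;Y) = 0.9024 + 0.8454 - 1.7168 = 0.0310 bits ✓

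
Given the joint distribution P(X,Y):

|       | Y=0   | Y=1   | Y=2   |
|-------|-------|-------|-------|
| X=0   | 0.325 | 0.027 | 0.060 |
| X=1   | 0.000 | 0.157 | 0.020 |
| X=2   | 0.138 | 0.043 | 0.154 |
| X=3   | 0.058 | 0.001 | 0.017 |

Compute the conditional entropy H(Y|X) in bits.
1.0164 bits

H(Y|X) = H(X,Y) - H(X)

H(X,Y) = -Σ_{x,y} P(x,y) log₂ P(x,y). Per-cell terms -P(x,y)·log₂P(x,y):
  X=0: 0.526984, 0.140694, 0.243534
  X=1: 0.000000, 0.419373, 0.112877
  X=2: 0.394302, 0.195199, 0.415646
  X=3: 0.238253, 0.009966, 0.099931
  (cells with P = 0 contribute 0)
Sum of the 12 terms: H(X,Y) = 2.79676 bits

Marginal of X (row sums):
  P(X=0) = 0.325 + 0.027 + 0.060 = 0.412
  P(X=1) = 0.000 + 0.157 + 0.020 = 0.177
  P(X=2) = 0.138 + 0.043 + 0.154 = 0.335
  P(X=3) = 0.058 + 0.001 + 0.017 = 0.076
H(X) = -[0.412·log₂(0.412) + 0.177·log₂(0.177) + 0.335·log₂(0.335) + 0.076·log₂(0.076)]
  = 0.527065 + 0.442178 + 0.528552 + 0.282557 = 1.78035 bits

H(Y|X) = H(X,Y) - H(X) = 2.79676 - 1.78035 = 1.0164 bits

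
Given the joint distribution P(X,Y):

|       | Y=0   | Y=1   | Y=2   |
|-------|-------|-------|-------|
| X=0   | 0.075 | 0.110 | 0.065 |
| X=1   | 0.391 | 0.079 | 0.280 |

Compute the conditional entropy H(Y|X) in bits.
1.4088 bits

H(Y|X) = H(X,Y) - H(X)

H(X,Y) = -Σ_{x,y} P(x,y) log₂ P(x,y). Per-cell terms -P(x,y)·log₂P(x,y):
  X=0: 0.2803, 0.3503, 0.2563
  X=1: 0.5297, 0.2893, 0.5142
Sum of the 6 terms: H(X,Y) = 2.2201 bits

Marginal of X (row sums):
  P(X=0) = 0.075 + 0.110 + 0.065 = 0.250
  P(X=1) = 0.391 + 0.079 + 0.280 = 0.750
H(X) = -[0.250·log₂(0.250) + 0.750·log₂(0.750)]
  = 0.5000 + 0.3113 = 0.8113 bits

H(Y|X) = H(X,Y) - H(X) = 2.2201 - 0.8113 = 1.4088 bits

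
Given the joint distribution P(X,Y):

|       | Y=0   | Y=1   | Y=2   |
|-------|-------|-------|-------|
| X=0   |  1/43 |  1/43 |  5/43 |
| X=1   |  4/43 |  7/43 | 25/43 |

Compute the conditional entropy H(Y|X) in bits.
1.1724 bits

H(Y|X) = H(X,Y) - H(X)

H(X,Y) = -Σ_{x,y} P(x,y) log₂ P(x,y). Per-cell terms -P(x,y)·log₂P(x,y):
  X=0: 0.1262, 0.1262, 0.3610
  X=1: 0.3187, 0.4263, 0.4549
Sum of the 6 terms: H(X,Y) = 1.8133 bits

Marginal of X (row sums):
  P(X=0) = 1/43 + 1/43 + 5/43 = 7/43
  P(X=1) = 4/43 + 7/43 + 25/43 = 36/43
H(X) = -[(7/43)·log₂(7/43) + (36/43)·log₂(36/43)]
  = 0.4263 + 0.2146 = 0.6409 bits

H(Y|X) = H(X,Y) - H(X) = 1.8133 - 0.6409 = 1.1724 bits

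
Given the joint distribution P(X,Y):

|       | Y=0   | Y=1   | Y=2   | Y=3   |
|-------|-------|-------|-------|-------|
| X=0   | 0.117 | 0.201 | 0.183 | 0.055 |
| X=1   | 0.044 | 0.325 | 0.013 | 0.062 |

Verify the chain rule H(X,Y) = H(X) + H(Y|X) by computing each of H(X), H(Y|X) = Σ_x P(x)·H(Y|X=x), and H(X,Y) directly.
H(X) = 0.9909 bits, H(Y|X) = 1.5704 bits, H(X,Y) = 2.5614 bits

Marginal of X (row sums):
  P(X=0) = 0.117 + 0.201 + 0.183 + 0.055 = 0.556
  P(X=1) = 0.044 + 0.325 + 0.013 + 0.062 = 0.444
H(X) = -[0.556·log₂(0.556) + 0.444·log₂(0.444)]
  = 0.4708 + 0.5201 = 0.9909 bits

H(Y|X) = Σ_x P(x)·H(Y|X=x):
  X=0: P(X=0) = 0.556, P(Y|X=0) = (117/556, 201/556, 183/556, 55/556) → H(Y|X=0) = 1.8617
  X=1: P(X=1) = 0.444, P(Y|X=1) = (11/111, 325/444, 13/444, 31/222) → H(Y|X=1) = 1.2057
H(Y|X) = 0.556·1.8617 + 0.444·1.2057 = 1.5704 bits

H(X,Y) = -Σ_{x,y} P(x,y) log₂ P(x,y). Per-cell terms -P(x,y)·log₂P(x,y):
  X=0: 0.3622, 0.4653, 0.4484, 0.2301
  X=1: 0.1983, 0.5270, 0.0814, 0.2487
Sum of the 8 terms: H(X,Y) = 2.5614 bits

Chain rule check:
  H(X) + H(Y|X) = 0.9909 + 1.5704 = 2.5613 bits
  H(X,Y) = 2.5614 bits
✓ Chain rule verified (Δ = 0.0001 is 4-dp rounding noise: each of the three values was rounded independently).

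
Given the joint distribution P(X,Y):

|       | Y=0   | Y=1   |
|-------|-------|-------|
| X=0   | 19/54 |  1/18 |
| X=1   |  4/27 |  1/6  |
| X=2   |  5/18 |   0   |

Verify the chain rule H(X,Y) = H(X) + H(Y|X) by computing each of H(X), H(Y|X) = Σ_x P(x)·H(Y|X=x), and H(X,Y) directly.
H(X) = 1.5660 bits, H(Y|X) = 0.5481 bits, H(X,Y) = 2.1142 bits

Marginal of X (row sums):
  P(X=0) = 19/54 + 1/18 = 11/27
  P(X=1) = 4/27 + 1/6 = 17/54
  P(X=2) = 5/18 + 0 = 5/18
H(X) = -[(11/27)·log₂(11/27) + (17/54)·log₂(17/54) + (5/18)·log₂(5/18)]
  = 0.52778 + 0.52493 + 0.51333 = 1.5660 bits

H(Y|X) = Σ_x P(x)·H(Y|X=x):
  X=0: P(X=0) = 11/27, P(Y|X=0) = (19/22, 3/22) → H(Y|X=0) = 0.57464
  X=1: P(X=1) = 17/54, P(Y|X=1) = (8/17, 9/17) → H(Y|X=1) = 0.99750
  X=2: P(X=2) = 5/18, P(Y|X=2) = (1, 0) → H(Y|X=2) = 0.00000
H(Y|X) = (11/27)·0.57464 + (17/54)·0.99750 + (5/18)·0.00000 = 0.5481 bits

H(X,Y) = -Σ_{x,y} P(x,y) log₂ P(x,y). Per-cell terms -P(x,y)·log₂P(x,y):
  X=0: 0.53023, 0.23166
  X=1: 0.40813, 0.43083
  X=2: 0.51333, 0.00000
  (cells with P = 0 contribute 0)
Sum of the 6 terms: H(X,Y) = 2.1142 bits

Chain rule check:
  H(X) + H(Y|X) = 1.5660 + 0.5481 = 2.1141 bits
  H(X,Y) = 2.1142 bits
✓ Chain rule verified (Δ = 0.0001 is 4-dp rounding noise: each of the three values was rounded independently).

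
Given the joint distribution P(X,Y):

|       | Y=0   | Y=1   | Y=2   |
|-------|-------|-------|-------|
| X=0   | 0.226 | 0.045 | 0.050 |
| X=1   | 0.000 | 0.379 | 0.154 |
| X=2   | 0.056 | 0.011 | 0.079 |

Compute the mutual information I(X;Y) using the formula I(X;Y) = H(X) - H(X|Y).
0.5259 bits

I(X;Y) = H(X) - H(X|Y)

Marginal of X (row sums):
  P(X=0) = 0.226 + 0.045 + 0.050 = 0.321
  P(X=1) = 0.000 + 0.379 + 0.154 = 0.533
  P(X=2) = 0.056 + 0.011 + 0.079 = 0.146
H(X) = -[0.321·log₂(0.321) + 0.533·log₂(0.533) + 0.146·log₂(0.146)]
  = 0.526233 + 0.483853 + 0.405290 = 1.41538 bits

Marginal of Y (column sums):
  P(Y=0) = 0.226 + 0.000 + 0.056 = 0.282
  P(Y=1) = 0.045 + 0.379 + 0.011 = 0.435
  P(Y=2) = 0.050 + 0.154 + 0.079 = 0.283
H(X|Y) = Σ_y P(y)·H(X|Y=y):
  Y=0: P(Y=0) = 0.282, P(X|Y=0) = (113/141, 0, 28/141) → H(X|Y=0) = 0.719082
  Y=1: P(Y=1) = 0.435, P(X|Y=1) = (3/29, 379/435, 11/435) → H(X|Y=1) = 0.645971
  Y=2: P(Y=2) = 0.283, P(X|Y=2) = (50/283, 154/283, 79/283) → H(X|Y=2) = 1.433433
H(X|Y) = 0.282·0.719082 + 0.435·0.645971 + 0.283·1.433433 = 0.88944 bits

I(X;Y) = H(X) - H(X|Y) = 1.41538 - 0.88944 = 0.5259 bits

Cross-check via I(X;Y) = H(X) + H(Y) - H(X,Y): computing H(Y) from the column sums and H(X,Y) from the 9 cells in the same way gives H(Y) = 1.55277 bits and H(X,Y) = 2.44221 bits, so
I(X;Y) = 1.41538 + 1.55277 - 2.44221 = 0.5259 bits ✓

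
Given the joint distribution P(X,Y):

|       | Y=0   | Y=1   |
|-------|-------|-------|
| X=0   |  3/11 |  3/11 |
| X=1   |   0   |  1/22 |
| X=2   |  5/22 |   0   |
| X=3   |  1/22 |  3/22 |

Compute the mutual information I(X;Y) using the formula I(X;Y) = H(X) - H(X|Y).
0.3011 bits

I(X;Y) = H(X) - H(X|Y)

Marginal of X (row sums):
  P(X=0) = 3/11 + 3/11 = 6/11
  P(X=1) = 0 + 1/22 = 1/22
  P(X=2) = 5/22 + 0 = 5/22
  P(X=3) = 1/22 + 3/22 = 2/11
H(X) = -[(6/11)·log₂(6/11) + (1/22)·log₂(1/22) + (5/22)·log₂(5/22) + (2/11)·log₂(2/11)]
  = 0.4770 + 0.2027 + 0.4858 + 0.4472 = 1.6127 bits

Marginal of Y (column sums):
  P(Y=0) = 3/11 + 0 + 5/22 + 1/22 = 6/11
  P(Y=1) = 3/11 + 1/22 + 0 + 3/22 = 5/11
H(X|Y) = Σ_y P(y)·H(X|Y=y):
  Y=0: P(Y=0) = 6/11, P(X|Y=0) = (1/2, 0, 5/12, 1/12) → H(X|Y=0) = 1.3250
  Y=1: P(Y=1) = 5/11, P(X|Y=1) = (3/5, 1/10, 0, 3/10) → H(X|Y=1) = 1.2955
H(X|Y) = (6/11)·1.3250 + (5/11)·1.2955 = 1.3116 bits

I(X;Y) = H(X) - H(X|Y) = 1.6127 - 1.3116 = 0.3011 bits

Cross-check via I(X;Y) = H(X) + H(Y) - H(X,Y): computing H(Y) from the column sums and H(X,Y) from the 8 cells in the same way gives H(Y) = 0.9940 bits and H(X,Y) = 2.3056 bits, so
I(X;Y) = 1.6127 + 0.9940 - 2.3056 = 0.3011 bits ✓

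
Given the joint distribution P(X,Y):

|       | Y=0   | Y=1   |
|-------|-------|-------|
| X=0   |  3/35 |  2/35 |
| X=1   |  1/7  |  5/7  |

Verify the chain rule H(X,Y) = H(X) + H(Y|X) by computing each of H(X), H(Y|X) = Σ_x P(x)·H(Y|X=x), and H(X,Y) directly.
H(X) = 0.5917 bits, H(Y|X) = 0.6959 bits, H(X,Y) = 1.2875 bits

Marginal of X (row sums):
  P(X=0) = 3/35 + 2/35 = 1/7
  P(X=1) = 1/7 + 5/7 = 6/7
H(X) = -[(1/7)·log₂(1/7) + (6/7)·log₂(6/7)]
  = 0.40105 + 0.19062 = 0.5917 bits

H(Y|X) = Σ_x P(x)·H(Y|X=x):
  X=0: P(X=0) = 1/7, P(Y|X=0) = (3/5, 2/5) → H(Y|X=0) = 0.97095
  X=1: P(X=1) = 6/7, P(Y|X=1) = (1/6, 5/6) → H(Y|X=1) = 0.65002
H(Y|X) = (1/7)·0.97095 + (6/7)·0.65002 = 0.6959 bits

H(X,Y) = -Σ_{x,y} P(x,y) log₂ P(x,y). Per-cell terms -P(x,y)·log₂P(x,y):
  X=0: 0.30380, 0.23596
  X=1: 0.40105, 0.34673
Sum of the 4 terms: H(X,Y) = 1.2875 bits

Chain rule check:
  H(X) + H(Y|X) = 0.5917 + 0.6959 = 1.2876 bits
  H(X,Y) = 1.2875 bits
✓ Chain rule verified (Δ = 0.0001 is 4-dp rounding noise: each of the three values was rounded independently).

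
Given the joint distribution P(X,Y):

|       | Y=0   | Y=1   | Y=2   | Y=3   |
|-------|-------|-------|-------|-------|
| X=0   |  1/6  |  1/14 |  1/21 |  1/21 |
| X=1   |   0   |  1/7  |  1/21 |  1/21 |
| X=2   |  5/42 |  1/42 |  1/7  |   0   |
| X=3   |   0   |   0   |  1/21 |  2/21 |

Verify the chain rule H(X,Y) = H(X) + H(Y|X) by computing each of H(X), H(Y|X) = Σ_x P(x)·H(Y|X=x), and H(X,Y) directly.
H(X) = 1.9387 bits, H(Y|X) = 1.4290 bits, H(X,Y) = 3.3677 bits

Marginal of X (row sums):
  P(X=0) = 1/6 + 1/14 + 1/21 + 1/21 = 1/3
  P(X=1) = 0 + 1/7 + 1/21 + 1/21 = 5/21
  P(X=2) = 5/42 + 1/42 + 1/7 + 0 = 2/7
  P(X=3) = 0 + 0 + 1/21 + 2/21 = 1/7
H(X) = -[(1/3)·log₂(1/3) + (5/21)·log₂(5/21) + (2/7)·log₂(2/7) + (1/7)·log₂(1/7)]
  = 0.52832 + 0.49295 + 0.51639 + 0.40105 = 1.9387 bits

H(Y|X) = Σ_x P(x)·H(Y|X=x):
  X=0: P(X=0) = 1/3, P(Y|X=0) = (1/2, 3/14, 1/7, 1/7) → H(Y|X=0) = 1.77833
  X=1: P(X=1) = 5/21, P(Y|X=1) = (0, 3/5, 1/5, 1/5) → H(Y|X=1) = 1.37095
  X=2: P(X=2) = 2/7, P(Y|X=2) = (5/12, 1/12, 1/2, 0) → H(Y|X=2) = 1.32501
  X=3: P(X=3) = 1/7, P(Y|X=3) = (0, 0, 1/3, 2/3) → H(Y|X=3) = 0.91830
H(Y|X) = (1/3)·1.77833 + (5/21)·1.37095 + (2/7)·1.32501 + (1/7)·0.91830 = 1.4290 bits

H(X,Y) = -Σ_{x,y} P(x,y) log₂ P(x,y). Per-cell terms -P(x,y)·log₂P(x,y):
  X=0: 0.43083, 0.27195, 0.20916, 0.20916
  X=1: 0.00000, 0.40105, 0.20916, 0.20916
  X=2: 0.36552, 0.12839, 0.40105, 0.00000
  X=3: 0.00000, 0.00000, 0.20916, 0.32308
  (cells with P = 0 contribute 0)
Sum of the 16 terms: H(X,Y) = 3.3677 bits

Chain rule check:
  H(X) + H(Y|X) = 1.9387 + 1.4290 = 3.3677 bits
  H(X,Y) = 3.3677 bits
✓ Chain rule verified.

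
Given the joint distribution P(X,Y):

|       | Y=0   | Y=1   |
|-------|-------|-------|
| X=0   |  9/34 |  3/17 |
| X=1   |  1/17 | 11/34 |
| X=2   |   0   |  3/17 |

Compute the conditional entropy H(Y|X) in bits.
0.6652 bits

H(Y|X) = H(X,Y) - H(X)

H(X,Y) = -Σ_{x,y} P(x,y) log₂ P(x,y). Per-cell terms -P(x,y)·log₂P(x,y):
  X=0: 0.50758, 0.44162
  X=1: 0.24044, 0.52672
  X=2: 0.00000, 0.44162
  (cells with P = 0 contribute 0)
Sum of the 6 terms: H(X,Y) = 2.1580 bits

Marginal of X (row sums):
  P(X=0) = 9/34 + 3/17 = 15/34
  P(X=1) = 1/17 + 11/34 = 13/34
  P(X=2) = 0 + 3/17 = 3/17
H(X) = -[(15/34)·log₂(15/34) + (13/34)·log₂(13/34) + (3/17)·log₂(3/17)]
  = 0.52084 + 0.53033 + 0.44162 = 1.4928 bits

H(Y|X) = H(X,Y) - H(X) = 2.1580 - 1.4928 = 0.6652 bits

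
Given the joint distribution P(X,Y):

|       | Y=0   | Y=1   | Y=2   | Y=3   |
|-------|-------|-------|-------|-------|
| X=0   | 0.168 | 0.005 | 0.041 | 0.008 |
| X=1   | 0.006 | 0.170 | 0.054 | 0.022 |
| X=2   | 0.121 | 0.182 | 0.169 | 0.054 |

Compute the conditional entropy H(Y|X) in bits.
1.5488 bits

H(Y|X) = H(X,Y) - H(X)

H(X,Y) = -Σ_{x,y} P(x,y) log₂ P(x,y). Per-cell terms -P(x,y)·log₂P(x,y):
  X=0: 0.43234, 0.03822, 0.18894, 0.05573
  X=1: 0.04428, 0.43459, 0.22739, 0.12114
  X=2: 0.36868, 0.44735, 0.43347, 0.22739
Sum of the 12 terms: H(X,Y) = 3.0195 bits

Marginal of X (row sums):
  P(X=0) = 0.168 + 0.005 + 0.041 + 0.008 = 0.222
  P(X=1) = 0.006 + 0.170 + 0.054 + 0.022 = 0.252
  P(X=2) = 0.121 + 0.182 + 0.169 + 0.054 = 0.526
H(X) = -[0.222·log₂(0.222) + 0.252·log₂(0.252) + 0.526·log₂(0.526)]
  = 0.48204 + 0.50110 + 0.48753 = 1.4707 bits

H(Y|X) = H(X,Y) - H(X) = 3.0195 - 1.4707 = 1.5488 bits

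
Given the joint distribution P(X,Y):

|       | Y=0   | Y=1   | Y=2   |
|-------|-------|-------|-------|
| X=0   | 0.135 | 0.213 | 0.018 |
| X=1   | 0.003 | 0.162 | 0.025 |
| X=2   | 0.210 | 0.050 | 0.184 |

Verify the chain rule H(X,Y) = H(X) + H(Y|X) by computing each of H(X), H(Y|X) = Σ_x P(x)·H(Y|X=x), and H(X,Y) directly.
H(X) = 1.5060 bits, H(Y|X) = 1.1854 bits, H(X,Y) = 2.6914 bits

Marginal of X (row sums):
  P(X=0) = 0.135 + 0.213 + 0.018 = 0.366
  P(X=1) = 0.003 + 0.162 + 0.025 = 0.190
  P(X=2) = 0.210 + 0.050 + 0.184 = 0.444
H(X) = -[0.366·log₂(0.366) + 0.190·log₂(0.190) + 0.444·log₂(0.444)]
  = 0.530731 + 0.455226 + 0.520088 = 1.5060 bits

H(Y|X) = Σ_x P(x)·H(Y|X=x):
  X=0: P(X=0) = 0.366, P(Y|X=0) = (45/122, 71/122, 3/61) → H(Y|X=0) = 1.198973
  X=1: P(X=1) = 0.190, P(Y|X=1) = (3/190, 81/95, 5/38) → H(Y|X=1) = 0.675608
  X=2: P(X=2) = 0.444, P(Y|X=2) = (35/74, 25/222, 46/111) → H(Y|X=2) = 1.392344
H(Y|X) = 0.366·1.198973 + 0.190·0.675608 + 0.444·1.392344 = 1.1854 bits

H(X,Y) = -Σ_{x,y} P(x,y) log₂ P(x,y). Per-cell terms -P(x,y)·log₂P(x,y):
  X=0: 0.390011, 0.475219, 0.104325
  X=1: 0.025142, 0.425401, 0.133048
  X=2: 0.472823, 0.216096, 0.449369
Sum of the 9 terms: H(X,Y) = 2.6914 bits

Chain rule check:
  H(X) + H(Y|X) = 1.5060 + 1.1854 = 2.6914 bits
  H(X,Y) = 2.6914 bits
✓ Chain rule verified.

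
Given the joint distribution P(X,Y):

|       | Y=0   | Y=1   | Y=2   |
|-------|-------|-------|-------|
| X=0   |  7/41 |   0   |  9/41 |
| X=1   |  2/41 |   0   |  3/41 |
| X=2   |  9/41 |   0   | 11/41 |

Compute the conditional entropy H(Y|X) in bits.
0.9885 bits

H(Y|X) = H(X,Y) - H(X)

H(X,Y) = -Σ_{x,y} P(x,y) log₂ P(x,y). Per-cell terms -P(x,y)·log₂P(x,y):
  X=0: 0.4354, 0.0000, 0.4802
  X=1: 0.2126, 0.0000, 0.2760
  X=2: 0.4802, 0.0000, 0.5093
  (cells with P = 0 contribute 0)
Sum of the 9 terms: H(X,Y) = 2.3937 bits

Marginal of X (row sums):
  P(X=0) = 7/41 + 0 + 9/41 = 16/41
  P(X=1) = 2/41 + 0 + 3/41 = 5/41
  P(X=2) = 9/41 + 0 + 11/41 = 20/41
H(X) = -[(16/41)·log₂(16/41) + (5/41)·log₂(5/41) + (20/41)·log₂(20/41)]
  = 0.5298 + 0.3702 + 0.5052 = 1.4052 bits

H(Y|X) = H(X,Y) - H(X) = 2.3937 - 1.4052 = 0.9885 bits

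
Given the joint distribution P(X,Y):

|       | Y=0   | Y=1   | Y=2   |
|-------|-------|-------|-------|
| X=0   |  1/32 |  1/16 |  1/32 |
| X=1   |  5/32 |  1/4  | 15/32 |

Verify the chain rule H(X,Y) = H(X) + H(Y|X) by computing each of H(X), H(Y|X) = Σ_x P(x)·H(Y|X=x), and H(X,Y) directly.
H(X) = 0.5436 bits, H(Y|X) = 1.4498 bits, H(X,Y) = 1.9933 bits

Marginal of X (row sums):
  P(X=0) = 1/32 + 1/16 + 1/32 = 1/8
  P(X=1) = 5/32 + 1/4 + 15/32 = 7/8
H(X) = -[(1/8)·log₂(1/8) + (7/8)·log₂(7/8)]
  = 0.375000 + 0.168564 = 0.5436 bits

H(Y|X) = Σ_x P(x)·H(Y|X=x):
  X=0: P(X=0) = 1/8, P(Y|X=0) = (1/4, 1/2, 1/4) → H(Y|X=0) = 1.500000
  X=1: P(X=1) = 7/8, P(Y|X=1) = (5/28, 2/7, 15/28) → H(Y|X=1) = 1.442605
H(Y|X) = (1/8)·1.500000 + (7/8)·1.442605 = 1.4498 bits

H(X,Y) = -Σ_{x,y} P(x,y) log₂ P(x,y). Per-cell terms -P(x,y)·log₂P(x,y):
  X=0: 0.156250, 0.250000, 0.156250
  X=1: 0.418449, 0.500000, 0.512395
Sum of the 6 terms: H(X,Y) = 1.9933 bits

Chain rule check:
  H(X) + H(Y|X) = 0.5436 + 1.4498 = 1.9934 bits
  H(X,Y) = 1.9933 bits
✓ Chain rule verified (Δ = 0.0001 is 4-dp rounding noise: each of the three values was rounded independently).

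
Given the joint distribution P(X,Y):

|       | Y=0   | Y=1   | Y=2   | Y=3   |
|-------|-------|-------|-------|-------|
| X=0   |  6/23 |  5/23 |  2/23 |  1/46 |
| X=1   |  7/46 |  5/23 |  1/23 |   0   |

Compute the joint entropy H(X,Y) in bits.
2.4994 bits

H(X,Y) = -Σ_{x,y} P(x,y) log₂ P(x,y). Per-cell terms -P(x,y)·log₂P(x,y):
  X=0: 0.5057, 0.4786, 0.3064, 0.1201
  X=1: 0.4133, 0.4786, 0.1967, 0.0000
  (cells with P = 0 contribute 0)
Sum of the 8 terms: H(X,Y) = 2.4994 bits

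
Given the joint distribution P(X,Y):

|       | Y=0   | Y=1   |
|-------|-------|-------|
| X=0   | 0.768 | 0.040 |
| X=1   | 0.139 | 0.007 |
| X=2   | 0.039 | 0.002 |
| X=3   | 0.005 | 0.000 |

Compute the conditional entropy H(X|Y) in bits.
0.8806 bits

H(X|Y) = H(X,Y) - H(Y)

H(X,Y) = -Σ_{x,y} P(x,y) log₂ P(x,y). Per-cell terms -P(x,y)·log₂P(x,y):
  X=0: 0.2925, 0.1858
  X=1: 0.3957, 0.0501
  X=2: 0.1825, 0.0179
  X=3: 0.0382, 0.0000
  (cells with P = 0 contribute 0)
Sum of the 8 terms: H(X,Y) = 1.1627 bits

Marginal of Y (column sums):
  P(Y=0) = 0.768 + 0.139 + 0.039 + 0.005 = 0.951
  P(Y=1) = 0.040 + 0.007 + 0.002 + 0.000 = 0.049
H(Y) = -[0.951·log₂(0.951) + 0.049·log₂(0.049)]
  = 0.0689 + 0.2132 = 0.2821 bits

H(X|Y) = H(X,Y) - H(Y) = 1.1627 - 0.2821 = 0.8806 bits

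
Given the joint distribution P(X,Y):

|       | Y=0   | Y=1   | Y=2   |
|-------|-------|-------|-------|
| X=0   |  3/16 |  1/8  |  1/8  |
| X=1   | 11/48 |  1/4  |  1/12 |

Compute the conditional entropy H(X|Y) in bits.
0.9603 bits

H(X|Y) = H(X,Y) - H(Y)

H(X,Y) = -Σ_{x,y} P(x,y) log₂ P(x,y). Per-cell terms -P(x,y)·log₂P(x,y):
  X=0: 0.45282, 0.37500, 0.37500
  X=1: 0.48710, 0.50000, 0.29875
Sum of the 6 terms: H(X,Y) = 2.4887 bits

Marginal of Y (column sums):
  P(Y=0) = 3/16 + 11/48 = 5/12
  P(Y=1) = 1/8 + 1/4 = 3/8
  P(Y=2) = 1/8 + 1/12 = 5/24
H(Y) = -[(5/12)·log₂(5/12) + (3/8)·log₂(3/8) + (5/24)·log₂(5/24)]
  = 0.52626 + 0.53064 + 0.47147 = 1.5284 bits

H(X|Y) = H(X,Y) - H(Y) = 2.4887 - 1.5284 = 0.9603 bits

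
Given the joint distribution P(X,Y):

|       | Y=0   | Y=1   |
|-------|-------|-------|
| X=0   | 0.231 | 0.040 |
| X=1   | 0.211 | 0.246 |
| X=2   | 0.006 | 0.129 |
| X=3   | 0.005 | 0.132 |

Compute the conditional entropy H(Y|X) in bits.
0.6851 bits

H(Y|X) = H(X,Y) - H(X)

H(X,Y) = -Σ_{x,y} P(x,y) log₂ P(x,y). Per-cell terms -P(x,y)·log₂P(x,y):
  X=0: 0.488342, 0.185754
  X=1: 0.473629, 0.497724
  X=2: 0.044285, 0.381138
  X=3: 0.038219, 0.385624
Sum of the 8 terms: H(X,Y) = 2.494715 bits

Marginal of X (row sums):
  P(X=0) = 0.231 + 0.040 = 0.271
  P(X=1) = 0.211 + 0.246 = 0.457
  P(X=2) = 0.006 + 0.129 = 0.135
  P(X=3) = 0.005 + 0.132 = 0.137
H(X) = -[0.271·log₂(0.271) + 0.457·log₂(0.457) + 0.135·log₂(0.135) + 0.137·log₂(0.137)]
  = 0.510465 + 0.516288 + 0.390011 + 0.392882 = 1.809646 bits

H(Y|X) = H(X,Y) - H(X) = 2.494715 - 1.809646 = 0.6851 bits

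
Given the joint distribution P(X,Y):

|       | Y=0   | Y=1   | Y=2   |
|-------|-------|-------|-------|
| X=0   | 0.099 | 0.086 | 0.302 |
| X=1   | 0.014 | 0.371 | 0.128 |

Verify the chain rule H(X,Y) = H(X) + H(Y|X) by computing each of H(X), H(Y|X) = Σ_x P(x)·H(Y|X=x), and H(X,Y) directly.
H(X) = 0.9995 bits, H(Y|X) = 1.1534 bits, H(X,Y) = 2.1529 bits

Marginal of X (row sums):
  P(X=0) = 0.099 + 0.086 + 0.302 = 0.487
  P(X=1) = 0.014 + 0.371 + 0.128 = 0.513
H(X) = -[0.487·log₂(0.487) + 0.513·log₂(0.513)]
  = 0.5055 + 0.4940 = 0.9995 bits

H(Y|X) = Σ_x P(x)·H(Y|X=x):
  X=0: P(X=0) = 0.487, P(Y|X=0) = (99/487, 86/487, 302/487) → H(Y|X=0) = 1.3365
  X=1: P(X=1) = 0.513, P(Y|X=1) = (14/513, 371/513, 128/513) → H(Y|X=1) = 0.9796
H(Y|X) = 0.487·1.3365 + 0.513·0.9796 = 1.1534 bits

H(X,Y) = -Σ_{x,y} P(x,y) log₂ P(x,y). Per-cell terms -P(x,y)·log₂P(x,y):
  X=0: 0.3303, 0.3044, 0.5217
  X=1: 0.0862, 0.5307, 0.3796
Sum of the 6 terms: H(X,Y) = 2.1529 bits

Chain rule check:
  H(X) + H(Y|X) = 0.9995 + 1.1534 = 2.1529 bits
  H(X,Y) = 2.1529 bits
✓ Chain rule verified.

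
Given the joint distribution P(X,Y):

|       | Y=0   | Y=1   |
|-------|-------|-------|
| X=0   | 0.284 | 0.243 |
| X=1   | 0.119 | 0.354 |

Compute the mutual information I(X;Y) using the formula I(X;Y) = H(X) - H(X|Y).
0.0631 bits

I(X;Y) = H(X) - H(X|Y)

Marginal of X (row sums):
  P(X=0) = 0.284 + 0.243 = 0.527
  P(X=1) = 0.119 + 0.354 = 0.473
H(X) = -[0.527·log₂(0.527) + 0.473·log₂(0.473)]
  = 0.4870 + 0.5109 = 0.9979 bits

Marginal of Y (column sums):
  P(Y=0) = 0.284 + 0.119 = 0.403
  P(Y=1) = 0.243 + 0.354 = 0.597
H(X|Y) = Σ_y P(y)·H(X|Y=y):
  Y=0: P(Y=0) = 0.403, P(X|Y=0) = (284/403, 119/403) → H(X|Y=0) = 0.8755
  Y=1: P(Y=1) = 0.597, P(X|Y=1) = (81/199, 118/199) → H(X|Y=1) = 0.9749
H(X|Y) = 0.403·0.8755 + 0.597·0.9749 = 0.9348 bits

I(X;Y) = H(X) - H(X|Y) = 0.9979 - 0.9348 = 0.0631 bits

Cross-check via I(X;Y) = H(X) + H(Y) - H(X,Y): computing H(Y) from the column sums and H(X,Y) from the 4 cells in the same way gives H(Y) = 0.9727 bits and H(X,Y) = 1.9075 bits, so
I(X;Y) = 0.9979 + 0.9727 - 1.9075 = 0.0631 bits ✓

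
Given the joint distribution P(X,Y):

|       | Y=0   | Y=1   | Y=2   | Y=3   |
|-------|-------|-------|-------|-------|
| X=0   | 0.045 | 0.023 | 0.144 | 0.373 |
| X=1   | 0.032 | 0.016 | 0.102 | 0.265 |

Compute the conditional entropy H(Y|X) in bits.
1.3787 bits

H(Y|X) = H(X,Y) - H(X)

H(X,Y) = -Σ_{x,y} P(x,y) log₂ P(x,y). Per-cell terms -P(x,y)·log₂P(x,y):
  X=0: 0.2013, 0.1252, 0.4026, 0.5307
  X=1: 0.1589, 0.0955, 0.3359, 0.5077
Sum of the 8 terms: H(X,Y) = 2.3578 bits

Marginal of X (row sums):
  P(X=0) = 0.045 + 0.023 + 0.144 + 0.373 = 0.585
  P(X=1) = 0.032 + 0.016 + 0.102 + 0.265 = 0.415
H(X) = -[0.585·log₂(0.585) + 0.415·log₂(0.415)]
  = 0.4525 + 0.5266 = 0.9791 bits

H(Y|X) = H(X,Y) - H(X) = 2.3578 - 0.9791 = 1.3787 bits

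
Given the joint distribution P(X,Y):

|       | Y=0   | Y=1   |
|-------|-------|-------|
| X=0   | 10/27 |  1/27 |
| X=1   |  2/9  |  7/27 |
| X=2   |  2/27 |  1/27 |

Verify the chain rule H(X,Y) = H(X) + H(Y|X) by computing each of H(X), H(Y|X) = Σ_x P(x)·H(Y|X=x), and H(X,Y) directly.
H(X) = 1.3877 bits, H(Y|X) = 0.7605 bits, H(X,Y) = 2.1482 bits

Marginal of X (row sums):
  P(X=0) = 10/27 + 1/27 = 11/27
  P(X=1) = 2/9 + 7/27 = 13/27
  P(X=2) = 2/27 + 1/27 = 1/9
H(X) = -[(11/27)·log₂(11/27) + (13/27)·log₂(13/27) + (1/9)·log₂(1/9)]
  = 0.52778 + 0.50770 + 0.35221 = 1.3877 bits

H(Y|X) = Σ_x P(x)·H(Y|X=x):
  X=0: P(X=0) = 11/27, P(Y|X=0) = (10/11, 1/11) → H(Y|X=0) = 0.43950
  X=1: P(X=1) = 13/27, P(Y|X=1) = (6/13, 7/13) → H(Y|X=1) = 0.99573
  X=2: P(X=2) = 1/9, P(Y|X=2) = (2/3, 1/3) → H(Y|X=2) = 0.91830
H(Y|X) = (11/27)·0.43950 + (13/27)·0.99573 + (1/9)·0.91830 = 0.7605 bits

H(X,Y) = -Σ_{x,y} P(x,y) log₂ P(x,y). Per-cell terms -P(x,y)·log₂P(x,y):
  X=0: 0.53073, 0.17611
  X=1: 0.48221, 0.50492
  X=2: 0.27814, 0.17611
Sum of the 6 terms: H(X,Y) = 2.1482 bits

Chain rule check:
  H(X) + H(Y|X) = 1.3877 + 0.7605 = 2.1482 bits
  H(X,Y) = 2.1482 bits
✓ Chain rule verified.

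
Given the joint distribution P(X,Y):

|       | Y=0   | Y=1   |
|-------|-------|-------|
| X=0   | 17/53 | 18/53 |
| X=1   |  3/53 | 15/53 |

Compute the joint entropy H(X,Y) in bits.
1.8052 bits

H(X,Y) = -Σ_{x,y} P(x,y) log₂ P(x,y). Per-cell terms -P(x,y)·log₂P(x,y):
  X=0: 0.5262, 0.5291
  X=1: 0.2345, 0.5154
Sum of the 4 terms: H(X,Y) = 1.8052 bits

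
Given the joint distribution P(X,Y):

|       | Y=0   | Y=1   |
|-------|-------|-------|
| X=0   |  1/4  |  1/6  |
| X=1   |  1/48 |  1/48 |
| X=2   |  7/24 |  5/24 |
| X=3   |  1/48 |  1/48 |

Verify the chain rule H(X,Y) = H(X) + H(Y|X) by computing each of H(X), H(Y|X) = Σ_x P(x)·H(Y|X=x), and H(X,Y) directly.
H(X) = 1.4083 bits, H(Y|X) = 0.9778 bits, H(X,Y) = 2.3862 bits

Marginal of X (row sums):
  P(X=0) = 1/4 + 1/6 = 5/12
  P(X=1) = 1/48 + 1/48 = 1/24
  P(X=2) = 7/24 + 5/24 = 1/2
  P(X=3) = 1/48 + 1/48 = 1/24
H(X) = -[(5/12)·log₂(5/12) + (1/24)·log₂(1/24) + (1/2)·log₂(1/2) + (1/24)·log₂(1/24)]
  = 0.52626 + 0.19104 + 0.50000 + 0.19104 = 1.4083 bits

H(Y|X) = Σ_x P(x)·H(Y|X=x):
  X=0: P(X=0) = 5/12, P(Y|X=0) = (3/5, 2/5) → H(Y|X=0) = 0.97095
  X=1: P(X=1) = 1/24, P(Y|X=1) = (1/2, 1/2) → H(Y|X=1) = 1.00000
  X=2: P(X=2) = 1/2, P(Y|X=2) = (7/12, 5/12) → H(Y|X=2) = 0.97987
  X=3: P(X=3) = 1/24, P(Y|X=3) = (1/2, 1/2) → H(Y|X=3) = 1.00000
H(Y|X) = (5/12)·0.97095 + (1/24)·1.00000 + (1/2)·0.97987 + (1/24)·1.00000 = 0.9778 bits

H(X,Y) = -Σ_{x,y} P(x,y) log₂ P(x,y). Per-cell terms -P(x,y)·log₂P(x,y):
  X=0: 0.50000, 0.43083
  X=1: 0.11635, 0.11635
  X=2: 0.51847, 0.47147
  X=3: 0.11635, 0.11635
Sum of the 8 terms: H(X,Y) = 2.3862 bits

Chain rule check:
  H(X) + H(Y|X) = 1.4083 + 0.9778 = 2.3861 bits
  H(X,Y) = 2.3862 bits
✓ Chain rule verified (Δ = 0.0001 is 4-dp rounding noise: each of the three values was rounded independently).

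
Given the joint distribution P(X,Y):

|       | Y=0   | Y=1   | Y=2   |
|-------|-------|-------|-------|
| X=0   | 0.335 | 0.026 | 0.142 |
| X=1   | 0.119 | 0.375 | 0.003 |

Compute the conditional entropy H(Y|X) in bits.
0.9866 bits

H(Y|X) = H(X,Y) - H(X)

H(X,Y) = -Σ_{x,y} P(x,y) log₂ P(x,y). Per-cell terms -P(x,y)·log₂P(x,y):
  X=0: 0.52855, 0.13690, 0.39988
  X=1: 0.36545, 0.53064, 0.02514
Sum of the 6 terms: H(X,Y) = 1.9866 bits

Marginal of X (row sums):
  P(X=0) = 0.335 + 0.026 + 0.142 = 0.503
  P(X=1) = 0.119 + 0.375 + 0.003 = 0.497
H(X) = -[0.503·log₂(0.503) + 0.497·log₂(0.497)]
  = 0.49866 + 0.50132 = 1.0000 bits

H(Y|X) = H(X,Y) - H(X) = 1.9866 - 1.0000 = 0.9866 bits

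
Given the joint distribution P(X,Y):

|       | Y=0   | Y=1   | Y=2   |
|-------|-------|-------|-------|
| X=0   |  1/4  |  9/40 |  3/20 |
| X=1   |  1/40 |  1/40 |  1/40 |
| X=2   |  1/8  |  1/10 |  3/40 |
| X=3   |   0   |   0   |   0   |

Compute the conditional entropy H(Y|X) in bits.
1.5562 bits

H(Y|X) = H(X,Y) - H(X)

H(X,Y) = -Σ_{x,y} P(x,y) log₂ P(x,y). Per-cell terms -P(x,y)·log₂P(x,y):
  X=0: 0.500000, 0.484201, 0.410545
  X=1: 0.133048, 0.133048, 0.133048
  X=2: 0.375000, 0.332193, 0.280272
  X=3: 0.000000, 0.000000, 0.000000
  (cells with P = 0 contribute 0)
Sum of the 12 terms: H(X,Y) = 2.781355 bits

Marginal of X (row sums):
  P(X=0) = 1/4 + 9/40 + 3/20 = 5/8
  P(X=1) = 1/40 + 1/40 + 1/40 = 3/40
  P(X=2) = 1/8 + 1/10 + 3/40 = 3/10
  P(X=3) = 0 + 0 + 0 = 0
H(X) = -[(5/8)·log₂(5/8) + (3/40)·log₂(3/40) + (3/10)·log₂(3/10)]   (outcomes with P = 0 contribute 0)
  = 0.423795 + 0.280272 + 0.521090 = 1.225157 bits

H(Y|X) = H(X,Y) - H(X) = 2.781355 - 1.225157 = 1.5562 bits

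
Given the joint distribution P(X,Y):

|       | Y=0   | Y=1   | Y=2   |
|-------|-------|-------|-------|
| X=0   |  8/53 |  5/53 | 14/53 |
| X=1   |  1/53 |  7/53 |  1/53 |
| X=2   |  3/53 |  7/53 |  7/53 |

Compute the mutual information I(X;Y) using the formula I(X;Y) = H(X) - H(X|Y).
0.1503 bits

I(X;Y) = H(X) - H(X|Y)

Marginal of X (row sums):
  P(X=0) = 8/53 + 5/53 + 14/53 = 27/53
  P(X=1) = 1/53 + 7/53 + 1/53 = 9/53
  P(X=2) = 3/53 + 7/53 + 7/53 = 17/53
H(X) = -[(27/53)·log₂(27/53) + (9/53)·log₂(9/53) + (17/53)·log₂(17/53)]
  = 0.49570 + 0.43438 + 0.52618 = 1.4563 bits

Marginal of Y (column sums):
  P(Y=0) = 8/53 + 1/53 + 3/53 = 12/53
  P(Y=1) = 5/53 + 7/53 + 7/53 = 19/53
  P(Y=2) = 14/53 + 1/53 + 7/53 = 22/53
H(X|Y) = Σ_y P(y)·H(X|Y=y):
  Y=0: P(Y=0) = 12/53, P(X|Y=0) = (2/3, 1/12, 1/4) → H(X|Y=0) = 1.18872
  Y=1: P(Y=1) = 19/53, P(X|Y=1) = (5/19, 7/19, 7/19) → H(X|Y=1) = 1.56832
  Y=2: P(Y=2) = 22/53, P(X|Y=2) = (7/11, 1/22, 7/22) → H(X|Y=2) = 1.14332
H(X|Y) = (12/53)·1.18872 + (19/53)·1.56832 + (22/53)·1.14332 = 1.3060 bits

I(X;Y) = H(X) - H(X|Y) = 1.4563 - 1.3060 = 0.1503 bits

Cross-check via I(X;Y) = H(X) + H(Y) - H(X,Y): computing H(Y) from the column sums and H(X,Y) from the 9 cells in the same way gives H(Y) = 1.5423 bits and H(X,Y) = 2.8483 bits, so
I(X;Y) = 1.4563 + 1.5423 - 2.8483 = 0.1503 bits ✓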